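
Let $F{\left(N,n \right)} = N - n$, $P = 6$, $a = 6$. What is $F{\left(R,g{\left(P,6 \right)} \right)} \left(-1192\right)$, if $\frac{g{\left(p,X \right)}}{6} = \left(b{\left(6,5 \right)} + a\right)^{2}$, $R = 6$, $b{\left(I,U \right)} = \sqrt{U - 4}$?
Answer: $343296$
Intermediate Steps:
$b{\left(I,U \right)} = \sqrt{-4 + U}$
$g{\left(p,X \right)} = 294$ ($g{\left(p,X \right)} = 6 \left(\sqrt{-4 + 5} + 6\right)^{2} = 6 \left(\sqrt{1} + 6\right)^{2} = 6 \left(1 + 6\right)^{2} = 6 \cdot 7^{2} = 6 \cdot 49 = 294$)
$F{\left(R,g{\left(P,6 \right)} \right)} \left(-1192\right) = \left(6 - 294\right) \left(-1192\right) = \left(-288\right) \left(-1192\right) = 343296$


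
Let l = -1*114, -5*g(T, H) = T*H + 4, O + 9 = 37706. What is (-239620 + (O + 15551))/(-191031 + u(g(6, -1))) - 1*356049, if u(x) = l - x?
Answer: -340284710763/955727 ≈ -3.5605e+5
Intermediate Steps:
O = 37697 (O = -9 + 37706 = 37697)
g(T, H) = -⅘ - H*T/5 (g(T, H) = -(T*H + 4)/5 = -(H*T + 4)/5 = -(4 + H*T)/5 = -⅘ - H*T/5)
l = -114
u(x) = -114 - x
(-239620 + (O + 15551))/(-191031 + u(g(6, -1))) - 1*356049 = (-239620 + (37697 + 15551))/(-191031 + (-114 - (-⅘ - ⅕*(-1)*6))) - 1*356049 = (-239620 + 53248)/(-191031 + (-114 - (-⅘ + 6/5))) - 356049 = -186372/(-191031 + (-114 - 1*⅖)) - 356049 = -186372/(-191031 + (-114 - ⅖)) - 356049 = -186372/(-191031 - 572/5) - 356049 = -186372/(-955727/5) - 356049 = -186372*(-5/955727) - 356049 = 931860/955727 - 356049 = -340284710763/955727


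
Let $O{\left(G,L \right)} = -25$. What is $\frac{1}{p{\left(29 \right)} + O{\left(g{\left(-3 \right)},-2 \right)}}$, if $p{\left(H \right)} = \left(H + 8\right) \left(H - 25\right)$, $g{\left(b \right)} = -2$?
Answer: $\frac{1}{123} \approx 0.0081301$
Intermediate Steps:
$p{\left(H \right)} = \left(-25 + H\right) \left(8 + H\right)$ ($p{\left(H \right)} = \left(8 + H\right) \left(-25 + H\right) = \left(-25 + H\right) \left(8 + H\right)$)
$\frac{1}{p{\left(29 \right)} + O{\left(g{\left(-3 \right)},-2 \right)}} = \frac{1}{\left(-200 + 29^{2} - 493\right) - 25} = \frac{1}{\left(-200 + 841 - 493\right) - 25} = \frac{1}{148 - 25} = \frac{1}{123}$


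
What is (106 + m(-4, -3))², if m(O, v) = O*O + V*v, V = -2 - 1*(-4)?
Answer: 13456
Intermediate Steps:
V = 2 (V = -2 + 4 = 2)
m(O, v) = O² + 2*v (m(O, v) = O*O + 2*v = O² + 2*v)
(106 + m(-4, -3))² = (106 + ((-4)² + 2*(-3)))² = (106 + (16 - 6))² = (106 + 10)² = 116² = 13456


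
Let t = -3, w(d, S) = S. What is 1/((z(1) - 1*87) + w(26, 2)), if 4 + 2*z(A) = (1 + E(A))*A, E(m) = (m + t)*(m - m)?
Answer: -2/173 ≈ -0.011561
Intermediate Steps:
E(m) = 0 (E(m) = (m - 3)*(m - m) = (-3 + m)*0 = 0)
z(A) = -2 + A/2 (z(A) = -2 + ((1 + 0)*A)/2 = -2 + (1*A)/2 = -2 + A/2)
1/((z(1) - 1*87) + w(26, 2)) = 1/(((-2 + (½)*1) - 1*87) + 2) = 1/(((-2 + ½) - 87) + 2) = 1/((-3/2 - 87) + 2) = 1/(-177/2 + 2) = 1/(-173/2) = -2/173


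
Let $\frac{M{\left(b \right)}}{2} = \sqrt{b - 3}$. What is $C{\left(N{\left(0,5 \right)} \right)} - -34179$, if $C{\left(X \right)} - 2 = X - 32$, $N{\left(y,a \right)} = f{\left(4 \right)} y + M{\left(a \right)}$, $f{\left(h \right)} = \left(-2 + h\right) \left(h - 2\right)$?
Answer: $34149 + 2 \sqrt{2} \approx 34152.0$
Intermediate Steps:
$M{\left(b \right)} = 2 \sqrt{-3 + b}$ ($M{\left(b \right)} = 2 \sqrt{b - 3} = 2 \sqrt{-3 + b}$)
$f{\left(h \right)} = \left(-2 + h\right)^{2}$ ($f{\left(h \right)} = \left(-2 + h\right) \left(-2 + h\right) = \left(-2 + h\right)^{2}$)
$N{\left(y,a \right)} = 2 \sqrt{-3 + a} + 4 y$ ($N{\left(y,a \right)} = \left(-2 + 4\right)^{2} y + 2 \sqrt{-3 + a} = 2^{2} y + 2 \sqrt{-3 + a} = 4 y + 2 \sqrt{-3 + a} = 2 \sqrt{-3 + a} + 4 y$)
$C{\left(X \right)} = -30 + X$ ($C{\left(X \right)} = 2 + \left(X - 32\right) = 2 + \left(-32 + X\right) = -30 + X$)
$C{\left(N{\left(0,5 \right)} \right)} - -34179 = \left(-30 + \left(2 \sqrt{-3 + 5} + 4 \cdot 0\right)\right) - -34179 = \left(-30 + \left(2 \sqrt{2} + 0\right)\right) + 34179 = \left(-30 + 2 \sqrt{2}\right) + 34179 = 34149 + 2 \sqrt{2}$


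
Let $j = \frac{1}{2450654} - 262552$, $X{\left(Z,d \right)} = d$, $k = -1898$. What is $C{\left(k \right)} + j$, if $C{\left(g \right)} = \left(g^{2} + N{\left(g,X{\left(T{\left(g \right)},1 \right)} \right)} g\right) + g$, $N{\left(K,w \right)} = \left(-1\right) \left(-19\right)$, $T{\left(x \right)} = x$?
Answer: $\frac{8091794837369}{2450654} \approx 3.3019 \cdot 10^{6}$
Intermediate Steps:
$N{\left(K,w \right)} = 19$
$j = - \frac{643424109007}{2450654}$ ($j = \frac{1}{2450654} - 262552 = - \frac{643424109007}{2450654} \approx -2.6255 \cdot 10^{5}$)
$C{\left(g \right)} = g^{2} + 20 g$ ($C{\left(g \right)} = \left(g^{2} + 19 g\right) + g = g^{2} + 20 g$)
$C{\left(k \right)} + j = - 1898 \left(20 - 1898\right) - \frac{643424109007}{2450654} = \left(-1898\right) \left(-1878\right) - \frac{643424109007}{2450654} = 3564444 - \frac{643424109007}{2450654} = \frac{8091794837369}{2450654}$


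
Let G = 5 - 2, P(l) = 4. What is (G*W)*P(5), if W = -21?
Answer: -252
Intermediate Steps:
G = 3
(G*W)*P(5) = (3*(-21))*4 = -63*4 = -252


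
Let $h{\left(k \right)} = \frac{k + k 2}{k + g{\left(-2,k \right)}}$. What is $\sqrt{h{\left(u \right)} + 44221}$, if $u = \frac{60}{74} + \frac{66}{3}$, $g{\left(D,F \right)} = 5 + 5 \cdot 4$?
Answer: $\frac{\sqrt{138387951889}}{1769} \approx 210.29$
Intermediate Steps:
$g{\left(D,F \right)} = 25$ ($g{\left(D,F \right)} = 5 + 20 = 25$)
$u = \frac{844}{37}$ ($u = 60 \cdot \frac{1}{74} + 66 \cdot \frac{1}{3} = \frac{30}{37} + 22 = \frac{844}{37} \approx 22.811$)
$h{\left(k \right)} = \frac{3 k}{25 + k}$ ($h{\left(k \right)} = \frac{k + k 2}{k + 25} = \frac{k + 2 k}{25 + k} = \frac{3 k}{25 + k}$)
$\sqrt{h{\left(u \right)} + 44221} = \sqrt{3 \cdot \frac{844}{37} \frac{1}{25 + \frac{844}{37}} + 44221} = \sqrt{3 \cdot \frac{844}{37} \frac{1}{\frac{1769}{37}} + 44221} = \sqrt{3 \cdot \frac{844}{37} \cdot \frac{37}{1769} + 44221} = \sqrt{\frac{2532}{1769} + 44221} = \sqrt{\frac{78229481}{1769}} = \frac{\sqrt{138387951889}}{1769}$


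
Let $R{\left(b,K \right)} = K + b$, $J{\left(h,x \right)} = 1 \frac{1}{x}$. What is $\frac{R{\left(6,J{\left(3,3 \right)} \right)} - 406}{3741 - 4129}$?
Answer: $\frac{1199}{1164} \approx 1.0301$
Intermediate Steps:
$J{\left(h,x \right)} = \frac{1}{x}$
$\frac{R{\left(6,J{\left(3,3 \right)} \right)} - 406}{3741 - 4129} = \frac{\left(\frac{1}{3} + 6\right) - 406}{3741 - 4129} = \frac{\left(\frac{1}{3} + 6\right) - 406}{-388} = \left(\frac{19}{3} - 406\right) \left(- \frac{1}{388}\right) = \left(- \frac{1199}{3}\right) \left(- \frac{1}{388}\right) = \frac{1199}{1164}$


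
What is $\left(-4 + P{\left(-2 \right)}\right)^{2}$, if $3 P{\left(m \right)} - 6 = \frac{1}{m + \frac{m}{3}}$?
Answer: $\frac{289}{64} \approx 4.5156$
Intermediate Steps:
$P{\left(m \right)} = 2 + \frac{1}{4 m}$ ($P{\left(m \right)} = 2 + \frac{1}{3 \left(m + \frac{m}{3}\right)} = 2 + \frac{1}{3 \frac{4 m}{3}} = 2 + \frac{\frac{3}{4} \frac{1}{m}}{3} = 2 + \frac{1}{4 m}$)
$\left(-4 + P{\left(-2 \right)}\right)^{2} = \left(-4 + \left(2 + \frac{1}{4 \left(-2\right)}\right)\right)^{2} = \left(-4 + \left(2 + \frac{1}{4} \left(- \frac{1}{2}\right)\right)\right)^{2} = \left(-4 + \left(2 - \frac{1}{8}\right)\right)^{2} = \left(-4 + \frac{15}{8}\right)^{2} = \left(- \frac{17}{8}\right)^{2} = \frac{289}{64}$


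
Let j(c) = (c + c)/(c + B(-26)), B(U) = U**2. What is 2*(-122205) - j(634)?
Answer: -160089184/655 ≈ -2.4441e+5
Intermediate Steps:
j(c) = 2*c/(676 + c) (j(c) = (c + c)/(c + (-26)**2) = (2*c)/(c + 676) = (2*c)/(676 + c) = 2*c/(676 + c))
2*(-122205) - j(634) = 2*(-122205) - 2*634/(676 + 634) = -244410 - 2*634/1310 = -244410 - 1*634/655 = -244410 - 634/655 = -160089184/655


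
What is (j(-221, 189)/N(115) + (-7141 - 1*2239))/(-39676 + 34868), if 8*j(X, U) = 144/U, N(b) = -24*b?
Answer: 271832401/139335840 ≈ 1.9509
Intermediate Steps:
j(X, U) = 18/U (j(X, U) = (144/U)/8 = 18/U)
(j(-221, 189)/N(115) + (-7141 - 1*2239))/(-39676 + 34868) = ((18/189)/((-24*115)) + (-7141 - 1*2239))/(-39676 + 34868) = ((18*(1/189))/(-2760) + (-7141 - 2239))/(-4808) = ((2/21)*(-1/2760) - 9380)*(-1/4808) = (-1/28980 - 9380)*(-1/4808) = -271832401/28980*(-1/4808) = 271832401/139335840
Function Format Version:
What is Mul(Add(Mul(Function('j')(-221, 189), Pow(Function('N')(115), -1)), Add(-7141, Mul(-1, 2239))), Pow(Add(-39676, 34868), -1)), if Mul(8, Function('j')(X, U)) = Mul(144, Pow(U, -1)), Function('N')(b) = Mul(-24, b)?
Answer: Rational(271832401, 139335840) ≈ 1.9509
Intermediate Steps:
Function('j')(X, U) = Mul(18, Pow(U, -1)) (Function('j')(X, U) = Mul(Rational(1, 8), Mul(144, Pow(U, -1))) = Mul(18, Pow(U, -1)))
Mul(Add(Mul(Function('j')(-221, 189), Pow(Function('N')(115), -1)), Add(-7141, Mul(-1, 2239))), Pow(Add(-39676, 34868), -1)) = Mul(Add(Mul(Mul(18, Pow(189, -1)), Pow(Mul(-24, 115), -1)), Add(-7141, Mul(-1, 2239))), Pow(Add(-39676, 34868), -1)) = Mul(Add(Mul(Mul(18, Rational(1, 189)), Pow(-2760, -1)), Add(-7141, -2239)), Pow(-4808, -1)) = Mul(Add(Mul(Rational(2, 21), Rational(-1, 2760)), -9380), Rational(-1, 4808)) = Mul(Add(Rational(-1, 28980), -9380), Rational(-1, 4808)) = Mul(Rational(-271832401, 28980), Rational(-1, 4808)) = Rational(271832401, 139335840)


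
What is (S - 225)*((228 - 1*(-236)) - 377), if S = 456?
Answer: 20097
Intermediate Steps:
(S - 225)*((228 - 1*(-236)) - 377) = (456 - 225)*((228 - 1*(-236)) - 377) = 231*((228 + 236) - 377) = 231*(464 - 377) = 231*87 = 20097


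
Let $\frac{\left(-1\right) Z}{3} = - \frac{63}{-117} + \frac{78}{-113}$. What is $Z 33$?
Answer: $\frac{22077}{1469} \approx 15.029$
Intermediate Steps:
$Z = \frac{669}{1469}$ ($Z = - 3 \left(- \frac{63}{-117} + \frac{78}{-113}\right) = - 3 \left(\left(-63\right) \left(- \frac{1}{117}\right) + 78 \left(- \frac{1}{113}\right)\right) = - 3 \left(\frac{7}{13} - \frac{78}{113}\right) = \left(-3\right) \left(- \frac{223}{1469}\right) = \frac{669}{1469} \approx 0.45541$)
$Z 33 = \frac{669}{1469} \cdot 33 = \frac{22077}{1469}$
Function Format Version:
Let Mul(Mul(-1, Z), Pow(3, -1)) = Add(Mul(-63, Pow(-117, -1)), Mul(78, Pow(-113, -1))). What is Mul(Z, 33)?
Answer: Rational(22077, 1469) ≈ 15.029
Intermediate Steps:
Z = Rational(669, 1469) (Z = Mul(-3, Add(Mul(-63, Pow(-117, -1)), Mul(78, Pow(-113, -1)))) = Mul(-3, Add(Mul(-63, Rational(-1, 117)), Mul(78, Rational(-1, 113)))) = Mul(-3, Add(Rational(7, 13), Rational(-78, 113))) = Mul(-3, Rational(-223, 1469)) = Rational(669, 1469) ≈ 0.45541)
Mul(Z, 33) = Mul(Rational(669, 1469), 33) = Rational(22077, 1469)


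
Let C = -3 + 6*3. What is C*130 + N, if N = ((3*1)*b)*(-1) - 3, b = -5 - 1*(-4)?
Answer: 1950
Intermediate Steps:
b = -1 (b = -5 + 4 = -1)
C = 15 (C = -3 + 18 = 15)
N = 0 (N = ((3*1)*(-1))*(-1) - 3 = (3*(-1))*(-1) - 3 = -3*(-1) - 3 = 3 - 3 = 0)
C*130 + N = 15*130 + 0 = 1950 + 0 = 1950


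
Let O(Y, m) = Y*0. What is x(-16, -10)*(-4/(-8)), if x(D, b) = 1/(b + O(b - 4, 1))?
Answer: -1/20 ≈ -0.050000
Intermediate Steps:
O(Y, m) = 0
x(D, b) = 1/b (x(D, b) = 1/(b + 0) = 1/b)
x(-16, -10)*(-4/(-8)) = (-4/(-8))/(-10) = -(-2)*(-1)/(5*8) = -1/10*1/2 = -1/20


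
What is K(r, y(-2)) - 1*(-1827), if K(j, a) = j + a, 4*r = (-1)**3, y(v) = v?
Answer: 7299/4 ≈ 1824.8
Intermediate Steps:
r = -1/4 (r = (1/4)*(-1)**3 = (1/4)*(-1) = -1/4 ≈ -0.25000)
K(j, a) = a + j
K(r, y(-2)) - 1*(-1827) = (-2 - 1/4) - 1*(-1827) = -9/4 + 1827 = 7299/4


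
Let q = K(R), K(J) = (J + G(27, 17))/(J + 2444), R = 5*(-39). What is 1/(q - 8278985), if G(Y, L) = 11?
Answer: -2249/18619437449 ≈ -1.2079e-7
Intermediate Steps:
R = -195
K(J) = (11 + J)/(2444 + J) (K(J) = (J + 11)/(J + 2444) = (11 + J)/(2444 + J))
q = -184/2249 (q = (11 - 195)/(2444 - 195) = -184/2249 ≈ -0.081814)
1/(q - 8278985) = 1/(-184/2249 - 8278985) = 1/(-18619437449/2249) = -2249/18619437449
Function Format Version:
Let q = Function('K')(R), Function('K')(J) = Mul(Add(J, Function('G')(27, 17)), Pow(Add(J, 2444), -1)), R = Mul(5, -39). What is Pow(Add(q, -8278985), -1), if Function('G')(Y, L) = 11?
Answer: Rational(-2249, 18619437449) ≈ -1.2079e-7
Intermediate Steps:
R = -195
Function('K')(J) = Mul(Pow(Add(2444, J), -1), Add(11, J)) (Function('K')(J) = Mul(Add(J, 11), Pow(Add(J, 2444), -1)) = Mul(Add(11, J), Pow(Add(2444, J), -1)) = Mul(Pow(Add(2444, J), -1), Add(11, J)))
q = Rational(-184, 2249) (q = Mul(Pow(Add(2444, -195), -1), Add(11, -195)) = Mul(Pow(2249, -1), -184) = Mul(Rational(1, 2249), -184) = Rational(-184, 2249) ≈ -0.081814)
Pow(Add(q, -8278985), -1) = Pow(Add(Rational(-184, 2249), -8278985), -1) = Pow(Rational(-18619437449, 2249), -1) = Rational(-2249, 18619437449)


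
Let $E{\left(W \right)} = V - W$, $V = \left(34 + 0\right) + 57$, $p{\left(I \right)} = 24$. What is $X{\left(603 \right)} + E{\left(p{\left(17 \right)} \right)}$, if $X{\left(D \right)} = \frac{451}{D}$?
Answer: $\frac{40852}{603} \approx 67.748$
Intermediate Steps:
$V = 91$ ($V = 34 + 57 = 91$)
$E{\left(W \right)} = 91 - W$
$X{\left(603 \right)} + E{\left(p{\left(17 \right)} \right)} = \frac{451}{603} + \left(91 - 24\right) = 451 \cdot \frac{1}{603} + \left(91 - 24\right) = \frac{451}{603} + 67 = \frac{40852}{603}$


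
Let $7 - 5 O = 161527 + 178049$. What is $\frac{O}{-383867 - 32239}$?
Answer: $\frac{339569}{2080530} \approx 0.16321$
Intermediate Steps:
$O = - \frac{339569}{5}$ ($O = \frac{7}{5} - \frac{161527 + 178049}{5} = \frac{7}{5} - \frac{339576}{5} = - \frac{339569}{5} \approx -67914.0$)
$\frac{O}{-383867 - 32239} = - \frac{339569}{5 \left(-383867 - 32239\right)} = - \frac{339569}{5 \left(-416106\right)} = \left(- \frac{339569}{5}\right) \left(- \frac{1}{416106}\right) = \frac{339569}{2080530}$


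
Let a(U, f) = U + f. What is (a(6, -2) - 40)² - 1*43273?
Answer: -41977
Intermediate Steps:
(a(6, -2) - 40)² - 1*43273 = ((6 - 2) - 40)² - 1*43273 = (4 - 40)² - 43273 = (-36)² - 43273 = 1296 - 43273 = -41977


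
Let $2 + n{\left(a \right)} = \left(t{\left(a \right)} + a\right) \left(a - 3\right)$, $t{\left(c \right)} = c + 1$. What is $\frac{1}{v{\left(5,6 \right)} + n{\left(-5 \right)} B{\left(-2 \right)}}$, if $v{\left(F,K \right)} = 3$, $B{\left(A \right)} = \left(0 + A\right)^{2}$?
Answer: $\frac{1}{283} \approx 0.0035336$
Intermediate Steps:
$B{\left(A \right)} = A^{2}$
$t{\left(c \right)} = 1 + c$
$n{\left(a \right)} = -2 + \left(1 + 2 a\right) \left(-3 + a\right)$ ($n{\left(a \right)} = -2 + \left(\left(1 + a\right) + a\right) \left(a - 3\right) = -2 + \left(1 + 2 a\right) \left(-3 + a\right)$)
$\frac{1}{v{\left(5,6 \right)} + n{\left(-5 \right)} B{\left(-2 \right)}} = \frac{1}{3 + \left(-5 - -25 + 2 \left(-5\right)^{2}\right) \left(-2\right)^{2}} = \frac{1}{3 + \left(-5 + 25 + 2 \cdot 25\right) 4} = \frac{1}{3 + \left(-5 + 25 + 50\right) 4} = \frac{1}{3 + 70 \cdot 4} = \frac{1}{3 + 280} = \frac{1}{283}$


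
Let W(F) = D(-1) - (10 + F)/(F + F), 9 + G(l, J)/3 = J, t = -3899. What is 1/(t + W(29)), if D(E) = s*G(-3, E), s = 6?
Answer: -58/236621 ≈ -0.00024512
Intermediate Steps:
G(l, J) = -27 + 3*J
D(E) = -162 + 18*E (D(E) = 6*(-27 + 3*E) = -162 + 18*E)
W(F) = -180 - (10 + F)/(2*F) (W(F) = (-162 + 18*(-1)) - (10 + F)/(F + F) = (-162 - 18) - (10 + F)/(2*F) = -180 - (10 + F)*1/(2*F) = -180 - (10 + F)/(2*F))
1/(t + W(29)) = 1/(-3899 + (-361/2 - 5/29)) = 1/(-3899 - 10479/58) = 1/(-236621/58) = -58/236621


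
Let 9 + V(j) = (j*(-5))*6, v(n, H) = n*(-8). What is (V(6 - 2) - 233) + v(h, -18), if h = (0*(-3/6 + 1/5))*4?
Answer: -362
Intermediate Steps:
h = 0 (h = (0*(-3*1/6 + 1*(1/5)))*4 = (0*(-1/2 + 1/5))*4 = (0*(-3/10))*4 = 0*4 = 0)
v(n, H) = -8*n
V(j) = -9 - 30*j (V(j) = -9 + (j*(-5))*6 = -9 - 5*j*6 = -9 - 30*j)
(V(6 - 2) - 233) + v(h, -18) = ((-9 - 30*(6 - 2)) - 233) - 8*0 = ((-9 - 30*4) - 233) + 0 = ((-9 - 120) - 233) + 0 = (-129 - 233) + 0 = -362 + 0 = -362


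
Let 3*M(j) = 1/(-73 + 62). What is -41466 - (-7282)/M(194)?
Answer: -281772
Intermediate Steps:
M(j) = -1/33 (M(j) = 1/(3*(-73 + 62)) = (⅓)/(-11) = (⅓)*(-1/11) = -1/33)
-41466 - (-7282)/M(194) = -41466 - (-7282)/(-1/33) = -41466 - (-7282)*(-33) = -41466 - 1*240306 = -41466 - 240306 = -281772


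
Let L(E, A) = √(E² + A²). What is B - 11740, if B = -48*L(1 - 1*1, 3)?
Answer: -11884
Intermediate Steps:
L(E, A) = √(A² + E²)
B = -144 (B = -48*√(3² + (1 - 1*1)²) = -48*√(9 + (1 - 1)²) = -48*√(9 + 0²) = -48*√(9 + 0) = -48*√9 = -48*3 = -144)
B - 11740 = -144 - 11740 = -11884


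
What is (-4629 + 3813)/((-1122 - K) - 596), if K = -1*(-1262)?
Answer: 204/745 ≈ 0.27383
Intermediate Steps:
K = 1262
(-4629 + 3813)/((-1122 - K) - 596) = (-4629 + 3813)/((-1122 - 1*1262) - 596) = -816/((-1122 - 1262) - 596) = -816/(-2384 - 596) = -816/(-2980) = -816*(-1/2980) = 204/745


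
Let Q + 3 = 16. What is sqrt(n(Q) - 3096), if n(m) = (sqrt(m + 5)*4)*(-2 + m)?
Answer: 2*sqrt(-774 + 33*sqrt(2)) ≈ 53.938*I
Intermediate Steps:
Q = 13 (Q = -3 + 16 = 13)
n(m) = 4*sqrt(5 + m)*(-2 + m) (n(m) = (sqrt(5 + m)*4)*(-2 + m) = (4*sqrt(5 + m))*(-2 + m) = 4*sqrt(5 + m)*(-2 + m))
sqrt(n(Q) - 3096) = sqrt(4*sqrt(5 + 13)*(-2 + 13) - 3096) = sqrt(4*sqrt(18)*11 - 3096) = sqrt(4*(3*sqrt(2))*11 - 3096) = sqrt(132*sqrt(2) - 3096) = sqrt(-3096 + 132*sqrt(2))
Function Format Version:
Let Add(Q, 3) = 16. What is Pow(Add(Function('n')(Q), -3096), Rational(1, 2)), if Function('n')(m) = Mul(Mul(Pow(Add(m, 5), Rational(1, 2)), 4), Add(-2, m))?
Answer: Mul(2, Pow(Add(-774, Mul(33, Pow(2, Rational(1, 2)))), Rational(1, 2))) ≈ Mul(53.938, I)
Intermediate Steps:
Q = 13 (Q = Add(-3, 16) = 13)
Function('n')(m) = Mul(4, Pow(Add(5, m), Rational(1, 2)), Add(-2, m)) (Function('n')(m) = Mul(Mul(Pow(Add(5, m), Rational(1, 2)), 4), Add(-2, m)) = Mul(Mul(4, Pow(Add(5, m), Rational(1, 2))), Add(-2, m)) = Mul(4, Pow(Add(5, m), Rational(1, 2)), Add(-2, m)))
Pow(Add(Function('n')(Q), -3096), Rational(1, 2)) = Pow(Add(Mul(4, Pow(Add(5, 13), Rational(1, 2)), Add(-2, 13)), -3096), Rational(1, 2)) = Pow(Add(Mul(4, Pow(18, Rational(1, 2)), 11), -3096), Rational(1, 2)) = Pow(Add(Mul(4, Mul(3, Pow(2, Rational(1, 2))), 11), -3096), Rational(1, 2)) = Pow(Add(Mul(132, Pow(2, Rational(1, 2))), -3096), Rational(1, 2)) = Pow(Add(-3096, Mul(132, Pow(2, Rational(1, 2)))), Rational(1, 2))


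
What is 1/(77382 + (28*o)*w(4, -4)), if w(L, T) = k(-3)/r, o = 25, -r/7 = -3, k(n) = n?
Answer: 1/77282 ≈ 1.2940e-5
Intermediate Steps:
r = 21 (r = -7*(-3) = 21)
w(L, T) = -1/7 (w(L, T) = -3/21 = -3*1/21 = -1/7)
1/(77382 + (28*o)*w(4, -4)) = 1/(77382 + (28*25)*(-1/7)) = 1/(77382 + 700*(-1/7)) = 1/(77382 - 100) = 1/77282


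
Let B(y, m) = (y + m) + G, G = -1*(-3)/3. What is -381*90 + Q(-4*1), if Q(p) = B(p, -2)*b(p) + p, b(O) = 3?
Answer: -34309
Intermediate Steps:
G = 1 (G = 3*(1/3) = 1)
B(y, m) = 1 + m + y (B(y, m) = (y + m) + 1 = (m + y) + 1 = 1 + m + y)
Q(p) = -3 + 4*p (Q(p) = (1 - 2 + p)*3 + p = (-1 + p)*3 + p = (-3 + 3*p) + p = -3 + 4*p)
-381*90 + Q(-4*1) = -381*90 + (-3 + 4*(-4*1)) = -34290 + (-3 + 4*(-4)) = -34290 + (-3 - 16) = -34290 - 19 = -34309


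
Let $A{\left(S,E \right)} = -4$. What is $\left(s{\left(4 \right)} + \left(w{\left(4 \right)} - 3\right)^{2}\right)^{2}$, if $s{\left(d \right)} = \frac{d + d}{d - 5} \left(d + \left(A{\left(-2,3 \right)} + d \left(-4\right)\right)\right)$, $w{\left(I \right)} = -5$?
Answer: $36864$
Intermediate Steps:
$s{\left(d \right)} = \frac{2 d \left(-4 - 3 d\right)}{-5 + d}$ ($s{\left(d \right)} = \frac{d + d}{d - 5} \left(d + \left(-4 + d \left(-4\right)\right)\right) = \frac{2 d}{-5 + d} \left(d - \left(4 + 4 d\right)\right) = \frac{2 d}{-5 + d} \left(-4 - 3 d\right) = \frac{2 d \left(-4 - 3 d\right)}{-5 + d}$)
$\left(s{\left(4 \right)} + \left(w{\left(4 \right)} - 3\right)^{2}\right)^{2} = \left(\left(-2\right) 4 \frac{1}{-5 + 4} \left(4 + 3 \cdot 4\right) + \left(-5 - 3\right)^{2}\right)^{2} = \left(\left(-2\right) 4 \frac{1}{-1} \left(4 + 12\right) + \left(-8\right)^{2}\right)^{2} = \left(\left(-2\right) 4 \left(-1\right) 16 + 64\right)^{2} = \left(128 + 64\right)^{2} = 192^{2} = 36864$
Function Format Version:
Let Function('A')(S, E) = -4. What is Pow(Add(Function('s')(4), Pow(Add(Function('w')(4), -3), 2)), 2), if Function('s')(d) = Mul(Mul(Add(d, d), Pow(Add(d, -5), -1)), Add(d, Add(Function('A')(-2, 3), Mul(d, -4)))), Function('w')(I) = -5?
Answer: 36864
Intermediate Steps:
Function('s')(d) = Mul(2, d, Pow(Add(-5, d), -1), Add(-4, Mul(-3, d))) (Function('s')(d) = Mul(Mul(Add(d, d), Pow(Add(d, -5), -1)), Add(d, Add(-4, Mul(d, -4)))) = Mul(Mul(Mul(2, d), Pow(Add(-5, d), -1)), Add(d, Add(-4, Mul(-4, d)))) = Mul(Mul(2, d, Pow(Add(-5, d), -1)), Add(-4, Mul(-3, d))) = Mul(2, d, Pow(Add(-5, d), -1), Add(-4, Mul(-3, d))))
Pow(Add(Function('s')(4), Pow(Add(Function('w')(4), -3), 2)), 2) = Pow(Add(Mul(-2, 4, Pow(Add(-5, 4), -1), Add(4, Mul(3, 4))), Pow(Add(-5, -3), 2)), 2) = Pow(Add(Mul(-2, 4, Pow(-1, -1), Add(4, 12)), Pow(-8, 2)), 2) = Pow(Add(Mul(-2, 4, -1, 16), 64), 2) = Pow(Add(128, 64), 2) = Pow(192, 2) = 36864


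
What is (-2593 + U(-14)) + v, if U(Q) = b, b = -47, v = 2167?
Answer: -473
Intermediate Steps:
U(Q) = -47
(-2593 + U(-14)) + v = (-2593 - 47) + 2167 = -2640 + 2167 = -473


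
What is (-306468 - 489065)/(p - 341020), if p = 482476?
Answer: -795533/141456 ≈ -5.6239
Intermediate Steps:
(-306468 - 489065)/(p - 341020) = (-306468 - 489065)/(482476 - 341020) = -795533/141456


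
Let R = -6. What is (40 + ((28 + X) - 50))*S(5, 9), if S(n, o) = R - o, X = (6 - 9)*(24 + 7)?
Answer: 1125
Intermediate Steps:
X = -93 (X = -3*31 = -93)
S(n, o) = -6 - o
(40 + ((28 + X) - 50))*S(5, 9) = (40 + ((28 - 93) - 50))*(-6 - 1*9) = (40 + (-65 - 50))*(-6 - 9) = (40 - 115)*(-15) = -75*(-15) = 1125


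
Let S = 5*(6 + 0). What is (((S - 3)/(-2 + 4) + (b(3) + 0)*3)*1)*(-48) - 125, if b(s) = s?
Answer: -1205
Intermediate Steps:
S = 30 (S = 5*6 = 30)
(((S - 3)/(-2 + 4) + (b(3) + 0)*3)*1)*(-48) - 125 = (((30 - 3)/(-2 + 4) + (3 + 0)*3)*1)*(-48) - 125 = ((27/2 + 3*3)*1)*(-48) - 125 = ((27*(½) + 9)*1)*(-48) - 125 = ((27/2 + 9)*1)*(-48) - 125 = ((45/2)*1)*(-48) - 125 = (45/2)*(-48) - 125 = -1080 - 125 = -1205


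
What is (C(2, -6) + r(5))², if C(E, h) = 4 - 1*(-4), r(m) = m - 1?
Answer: 144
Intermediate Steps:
r(m) = -1 + m
C(E, h) = 8 (C(E, h) = 4 + 4 = 8)
(C(2, -6) + r(5))² = (8 + (-1 + 5))² = (8 + 4)² = 12² = 144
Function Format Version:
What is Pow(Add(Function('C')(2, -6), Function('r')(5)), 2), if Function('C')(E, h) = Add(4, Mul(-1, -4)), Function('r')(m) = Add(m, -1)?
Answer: 144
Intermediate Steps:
Function('r')(m) = Add(-1, m)
Function('C')(E, h) = 8 (Function('C')(E, h) = Add(4, 4) = 8)
Pow(Add(Function('C')(2, -6), Function('r')(5)), 2) = Pow(Add(8, Add(-1, 5)), 2) = Pow(Add(8, 4), 2) = Pow(12, 2) = 144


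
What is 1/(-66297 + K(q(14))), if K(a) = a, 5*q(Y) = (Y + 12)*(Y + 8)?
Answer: -5/330913 ≈ -1.5110e-5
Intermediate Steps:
q(Y) = (8 + Y)*(12 + Y)/5 (q(Y) = ((Y + 12)*(Y + 8))/5 = ((12 + Y)*(8 + Y))/5 = ((8 + Y)*(12 + Y))/5 = (8 + Y)*(12 + Y)/5)
1/(-66297 + K(q(14))) = 1/(-66297 + (96/5 + 4*14 + (⅕)*14²)) = 1/(-66297 + (96/5 + 56 + (⅕)*196)) = 1/(-66297 + (96/5 + 56 + 196/5)) = 1/(-66297 + 572/5) = 1/(-330913/5) = -5/330913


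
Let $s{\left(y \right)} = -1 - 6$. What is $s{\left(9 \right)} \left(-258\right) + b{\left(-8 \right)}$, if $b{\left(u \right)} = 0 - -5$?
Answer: $1811$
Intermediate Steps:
$b{\left(u \right)} = 5$ ($b{\left(u \right)} = 0 + 5 = 5$)
$s{\left(y \right)} = -7$
$s{\left(9 \right)} \left(-258\right) + b{\left(-8 \right)} = \left(-7\right) \left(-258\right) + 5 = 1806 + 5 = 1811$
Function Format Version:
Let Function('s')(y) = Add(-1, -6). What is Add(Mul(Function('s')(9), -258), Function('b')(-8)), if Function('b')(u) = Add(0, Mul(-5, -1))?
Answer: 1811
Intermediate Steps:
Function('b')(u) = 5 (Function('b')(u) = Add(0, 5) = 5)
Function('s')(y) = -7
Add(Mul(Function('s')(9), -258), Function('b')(-8)) = Add(Mul(-7, -258), 5) = Add(1806, 5) = 1811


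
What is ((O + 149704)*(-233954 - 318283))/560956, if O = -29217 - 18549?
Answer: -28146967653/280478 ≈ -1.0035e+5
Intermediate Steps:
O = -47766
((O + 149704)*(-233954 - 318283))/560956 = ((-47766 + 149704)*(-233954 - 318283))/560956 = (101938*(-552237))*(1/560956) = -56293935306*1/560956 = -28146967653/280478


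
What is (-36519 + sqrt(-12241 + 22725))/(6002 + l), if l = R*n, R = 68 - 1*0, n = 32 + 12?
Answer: -12173/2998 + sqrt(2621)/4497 ≈ -4.0490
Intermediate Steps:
n = 44
R = 68 (R = 68 + 0 = 68)
l = 2992 (l = 68*44 = 2992)
(-36519 + sqrt(-12241 + 22725))/(6002 + l) = (-36519 + sqrt(-12241 + 22725))/(6002 + 2992) = (-36519 + sqrt(10484))/8994 = (-36519 + 2*sqrt(2621))*(1/8994) = -12173/2998 + sqrt(2621)/4497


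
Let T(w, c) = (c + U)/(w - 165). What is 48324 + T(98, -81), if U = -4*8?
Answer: 3237821/67 ≈ 48326.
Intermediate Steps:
U = -32
T(w, c) = (-32 + c)/(-165 + w) (T(w, c) = (c - 32)/(w - 165) = (-32 + c)/(-165 + w))
48324 + T(98, -81) = 48324 + (-32 - 81)/(-165 + 98) = 48324 - 113/(-67) = 48324 - 1/67*(-113) = 48324 + 113/67 = 3237821/67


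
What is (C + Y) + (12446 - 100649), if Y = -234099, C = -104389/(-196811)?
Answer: -63432474533/196811 ≈ -3.2230e+5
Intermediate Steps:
C = 104389/196811 (C = -104389*(-1/196811) = 104389/196811 ≈ 0.53040)
(C + Y) + (12446 - 100649) = (104389/196811 - 234099) + (12446 - 100649) = -46073153900/196811 - 88203 = -63432474533/196811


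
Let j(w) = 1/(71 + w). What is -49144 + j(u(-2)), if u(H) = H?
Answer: -3390935/69 ≈ -49144.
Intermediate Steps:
-49144 + j(u(-2)) = -49144 + 1/(71 - 2) = -49144 + 1/69 = -3390935/69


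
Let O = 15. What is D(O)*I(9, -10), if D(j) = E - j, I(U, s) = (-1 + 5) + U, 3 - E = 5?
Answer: -221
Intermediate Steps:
E = -2 (E = 3 - 1*5 = 3 - 5 = -2)
I(U, s) = 4 + U
D(j) = -2 - j
D(O)*I(9, -10) = (-2 - 1*15)*(4 + 9) = (-2 - 15)*13 = -17*13 = -221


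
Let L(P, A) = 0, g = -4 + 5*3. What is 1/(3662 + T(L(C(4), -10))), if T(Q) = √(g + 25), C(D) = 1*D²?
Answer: 1/3668 ≈ 0.00027263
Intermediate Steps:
g = 11 (g = -4 + 15 = 11)
C(D) = D²
T(Q) = 6 (T(Q) = √(11 + 25) = √36 = 6)
1/(3662 + T(L(C(4), -10))) = 1/(3662 + 6) = 1/3668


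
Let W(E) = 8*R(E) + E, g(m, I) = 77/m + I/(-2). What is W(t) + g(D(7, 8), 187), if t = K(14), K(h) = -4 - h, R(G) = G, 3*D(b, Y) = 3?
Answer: -357/2 ≈ -178.50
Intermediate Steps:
D(b, Y) = 1 (D(b, Y) = (1/3)*3 = 1)
g(m, I) = 77/m - I/2 (g(m, I) = 77/m + I*(-1/2) = 77/m - I/2)
t = -18 (t = -4 - 1*14 = -4 - 14 = -18)
W(E) = 9*E (W(E) = 8*E + E = 9*E)
W(t) + g(D(7, 8), 187) = 9*(-18) + (77/1 - 1/2*187) = -162 + (77*1 - 187/2) = -162 + (77 - 187/2) = -162 - 33/2 = -357/2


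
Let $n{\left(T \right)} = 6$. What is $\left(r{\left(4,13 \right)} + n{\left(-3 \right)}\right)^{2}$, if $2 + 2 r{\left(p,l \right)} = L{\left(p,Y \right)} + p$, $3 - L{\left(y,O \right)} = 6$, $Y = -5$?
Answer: $\frac{121}{4} \approx 30.25$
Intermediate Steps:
$L{\left(y,O \right)} = -3$ ($L{\left(y,O \right)} = 3 - 6 = -3$)
$r{\left(p,l \right)} = - \frac{5}{2} + \frac{p}{2}$ ($r{\left(p,l \right)} = -1 + \frac{-3 + p}{2} = -1 + \left(- \frac{3}{2} + \frac{p}{2}\right) = - \frac{5}{2} + \frac{p}{2}$)
$\left(r{\left(4,13 \right)} + n{\left(-3 \right)}\right)^{2} = \left(\left(- \frac{5}{2} + \frac{1}{2} \cdot 4\right) + 6\right)^{2} = \left(\left(- \frac{5}{2} + 2\right) + 6\right)^{2} = \left(- \frac{1}{2} + 6\right)^{2} = \left(\frac{11}{2}\right)^{2} = \frac{121}{4}$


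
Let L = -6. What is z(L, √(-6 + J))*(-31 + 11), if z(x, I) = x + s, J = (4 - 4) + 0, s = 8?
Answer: -40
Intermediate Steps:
J = 0 (J = 0 + 0 = 0)
z(x, I) = 8 + x (z(x, I) = x + 8 = 8 + x)
z(L, √(-6 + J))*(-31 + 11) = (8 - 6)*(-31 + 11) = 2*(-20) = -40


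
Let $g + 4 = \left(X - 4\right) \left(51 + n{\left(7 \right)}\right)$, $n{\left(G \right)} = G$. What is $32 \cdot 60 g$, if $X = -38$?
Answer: $-4684800$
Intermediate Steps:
$g = -2440$ ($g = -4 + \left(-38 - 4\right) \left(51 + 7\right) = -4 - 2436 = -2440$)
$32 \cdot 60 g = 32 \cdot 60 \left(-2440\right) = 1920 \left(-2440\right) = -4684800$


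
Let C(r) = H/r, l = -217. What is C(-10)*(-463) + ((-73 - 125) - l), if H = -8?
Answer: -1757/5 ≈ -351.40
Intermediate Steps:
C(r) = -8/r
C(-10)*(-463) + ((-73 - 125) - l) = -8/(-10)*(-463) + ((-73 - 125) - 1*(-217)) = -8*(-⅒)*(-463) + (-198 + 217) = (⅘)*(-463) + 19 = -1852/5 + 19 = -1757/5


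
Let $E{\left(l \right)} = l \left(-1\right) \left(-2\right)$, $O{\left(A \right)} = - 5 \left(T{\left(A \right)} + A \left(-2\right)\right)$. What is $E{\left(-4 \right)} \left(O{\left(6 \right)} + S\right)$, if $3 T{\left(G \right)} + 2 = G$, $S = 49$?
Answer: $- \frac{2456}{3} \approx -818.67$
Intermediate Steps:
$T{\left(G \right)} = - \frac{2}{3} + \frac{G}{3}$
$O{\left(A \right)} = \frac{10}{3} + \frac{25 A}{3}$ ($O{\left(A \right)} = - 5 \left(\left(- \frac{2}{3} + \frac{A}{3}\right) + A \left(-2\right)\right) = - 5 \left(\left(- \frac{2}{3} + \frac{A}{3}\right) - 2 A\right) = - 5 \left(- \frac{2}{3} - \frac{5 A}{3}\right) = \frac{10}{3} + \frac{25 A}{3}$)
$E{\left(l \right)} = 2 l$ ($E{\left(l \right)} = - l \left(-2\right) = 2 l$)
$E{\left(-4 \right)} \left(O{\left(6 \right)} + S\right) = 2 \left(-4\right) \left(\left(\frac{10}{3} + \frac{25}{3} \cdot 6\right) + 49\right) = - 8 \left(\left(\frac{10}{3} + 50\right) + 49\right) = - 8 \left(\frac{160}{3} + 49\right) = \left(-8\right) \frac{307}{3} = - \frac{2456}{3}$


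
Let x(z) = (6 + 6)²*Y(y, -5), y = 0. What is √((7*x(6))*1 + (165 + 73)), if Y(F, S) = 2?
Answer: 7*√46 ≈ 47.476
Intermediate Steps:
x(z) = 288 (x(z) = (6 + 6)²*2 = 12²*2 = 144*2 = 288)
√((7*x(6))*1 + (165 + 73)) = √((7*288)*1 + (165 + 73)) = √(2016*1 + 238) = √(2016 + 238) = √2254 = 7*√46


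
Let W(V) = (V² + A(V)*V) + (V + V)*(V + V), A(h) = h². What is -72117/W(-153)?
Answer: 2671/128316 ≈ 0.020816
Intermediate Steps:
W(V) = V³ + 5*V² (W(V) = (V² + V²*V) + (V + V)*(V + V) = (V² + V³) + (2*V)*(2*V) = (V² + V³) + 4*V² = V³ + 5*V²)
-72117/W(-153) = -72117*1/(23409*(5 - 153)) = -72117/(23409*(-148)) = -72117/(-3464532) = -72117*(-1/3464532) = 2671/128316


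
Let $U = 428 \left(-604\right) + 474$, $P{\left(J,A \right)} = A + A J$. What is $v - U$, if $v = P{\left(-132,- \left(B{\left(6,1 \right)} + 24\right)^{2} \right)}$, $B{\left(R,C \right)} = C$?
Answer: $339913$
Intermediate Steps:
$U = -258038$ ($U = -258512 + 474 = -258038$)
$v = 81875$ ($v = - \left(1 + 24\right)^{2} \left(1 - 132\right) = - 25^{2} \left(-131\right) = \left(-1\right) 625 \left(-131\right) = \left(-625\right) \left(-131\right) = 81875$)
$v - U = 81875 - -258038 = 81875 + 258038 = 339913$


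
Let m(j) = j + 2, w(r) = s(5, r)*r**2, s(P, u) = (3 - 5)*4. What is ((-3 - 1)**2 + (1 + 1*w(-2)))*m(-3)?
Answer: 15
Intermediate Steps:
s(P, u) = -8 (s(P, u) = -2*4 = -8)
w(r) = -8*r**2
m(j) = 2 + j
((-3 - 1)**2 + (1 + 1*w(-2)))*m(-3) = ((-3 - 1)**2 + (1 + 1*(-8*(-2)**2)))*(2 - 3) = ((-4)**2 + (1 + 1*(-8*4)))*(-1) = (16 + (1 + 1*(-32)))*(-1) = (16 + (1 - 32))*(-1) = (16 - 31)*(-1) = -15*(-1) = 15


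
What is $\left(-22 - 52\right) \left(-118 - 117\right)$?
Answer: $17390$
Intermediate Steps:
$\left(-22 - 52\right) \left(-118 - 117\right) = \left(-74\right) \left(-235\right) = 17390$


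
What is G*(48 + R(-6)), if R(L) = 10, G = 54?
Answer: 3132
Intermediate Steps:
G*(48 + R(-6)) = 54*(48 + 10) = 54*58 = 3132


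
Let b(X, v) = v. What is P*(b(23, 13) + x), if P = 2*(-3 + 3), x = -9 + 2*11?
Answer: 0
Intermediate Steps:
x = 13 (x = -9 + 22 = 13)
P = 0 (P = 2*0 = 0)
P*(b(23, 13) + x) = 0*(13 + 13) = 0*26 = 0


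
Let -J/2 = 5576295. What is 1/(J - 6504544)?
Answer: -1/17657134 ≈ -5.6634e-8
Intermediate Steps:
J = -11152590 (J = -2*5576295 = -11152590)
1/(J - 6504544) = 1/(-11152590 - 6504544) = 1/(-17657134) = -1/17657134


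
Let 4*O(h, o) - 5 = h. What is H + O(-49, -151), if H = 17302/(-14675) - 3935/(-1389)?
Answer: -190505678/20383575 ≈ -9.3460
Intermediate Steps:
O(h, o) = 5/4 + h/4
H = 33713647/20383575 (H = 17302*(-1/14675) - 3935*(-1/1389) = -17302/14675 + 3935/1389 = 33713647/20383575 ≈ 1.6540)
H + O(-49, -151) = 33713647/20383575 + (5/4 + (¼)*(-49)) = 33713647/20383575 + (5/4 - 49/4) = 33713647/20383575 - 11 = -190505678/20383575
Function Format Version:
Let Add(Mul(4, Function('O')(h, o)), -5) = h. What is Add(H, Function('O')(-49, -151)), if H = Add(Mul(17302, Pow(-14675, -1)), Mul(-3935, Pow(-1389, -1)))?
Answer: Rational(-190505678, 20383575) ≈ -9.3460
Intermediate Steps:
Function('O')(h, o) = Add(Rational(5, 4), Mul(Rational(1, 4), h))
H = Rational(33713647, 20383575) (H = Add(Mul(17302, Rational(-1, 14675)), Mul(-3935, Rational(-1, 1389))) = Add(Rational(-17302, 14675), Rational(3935, 1389)) = Rational(33713647, 20383575) ≈ 1.6540)
Add(H, Function('O')(-49, -151)) = Add(Rational(33713647, 20383575), Add(Rational(5, 4), Mul(Rational(1, 4), -49))) = Add(Rational(33713647, 20383575), Add(Rational(5, 4), Rational(-49, 4))) = Add(Rational(33713647, 20383575), -11) = Rational(-190505678, 20383575)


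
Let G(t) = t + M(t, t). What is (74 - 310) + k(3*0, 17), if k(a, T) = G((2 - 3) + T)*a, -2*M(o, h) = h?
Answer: -236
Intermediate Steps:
M(o, h) = -h/2
G(t) = t/2 (G(t) = t - t/2 = t/2)
k(a, T) = a*(-1/2 + T/2) (k(a, T) = (((2 - 3) + T)/2)*a = ((-1 + T)/2)*a = (-1/2 + T/2)*a = a*(-1/2 + T/2))
(74 - 310) + k(3*0, 17) = (74 - 310) + (3*0)*(-1 + 17)/2 = -236 + (1/2)*0*16 = -236 + 0 = -236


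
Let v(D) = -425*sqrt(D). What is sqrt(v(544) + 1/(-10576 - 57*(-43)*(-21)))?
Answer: sqrt(-62047 - 6544711355300*sqrt(34))/62047 ≈ 99.562*I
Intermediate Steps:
sqrt(v(544) + 1/(-10576 - 57*(-43)*(-21))) = sqrt(-1700*sqrt(34) + 1/(-10576 - 57*(-43)*(-21))) = sqrt(-1700*sqrt(34) + 1/(-10576 + 2451*(-21))) = sqrt(-1700*sqrt(34) + 1/(-10576 - 51471)) = sqrt(-1700*sqrt(34) + 1/(-62047)) = sqrt(-1700*sqrt(34) - 1/62047) = sqrt(-1/62047 - 1700*sqrt(34))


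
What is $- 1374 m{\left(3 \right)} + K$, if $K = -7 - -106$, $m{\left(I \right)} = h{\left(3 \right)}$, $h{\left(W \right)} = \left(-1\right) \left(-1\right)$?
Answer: $-1275$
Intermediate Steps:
$h{\left(W \right)} = 1$
$m{\left(I \right)} = 1$
$K = 99$ ($K = -7 + 106 = 99$)
$- 1374 m{\left(3 \right)} + K = \left(-1374\right) 1 + 99 = -1374 + 99 = -1275$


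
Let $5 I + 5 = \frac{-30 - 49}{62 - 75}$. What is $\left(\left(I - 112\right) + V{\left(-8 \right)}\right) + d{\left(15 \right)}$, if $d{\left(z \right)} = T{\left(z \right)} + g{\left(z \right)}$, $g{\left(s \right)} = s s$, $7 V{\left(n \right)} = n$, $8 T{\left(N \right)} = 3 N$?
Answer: $\frac{428419}{3640} \approx 117.7$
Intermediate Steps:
$T{\left(N \right)} = \frac{3 N}{8}$
$V{\left(n \right)} = \frac{n}{7}$
$I = \frac{14}{65}$ ($I = -1 + \frac{\left(-30 - 49\right) \frac{1}{62 - 75}}{5} = -1 + \frac{\left(-79\right) \frac{1}{-13}}{5} = -1 + \frac{\left(-79\right) \left(- \frac{1}{13}\right)}{5} = -1 + \frac{1}{5} \cdot \frac{79}{13} = -1 + \frac{79}{65} = \frac{14}{65} \approx 0.21538$)
$g{\left(s \right)} = s^{2}$
$d{\left(z \right)} = z^{2} + \frac{3 z}{8}$ ($d{\left(z \right)} = \frac{3 z}{8} + z^{2} = z^{2} + \frac{3 z}{8}$)
$\left(\left(I - 112\right) + V{\left(-8 \right)}\right) + d{\left(15 \right)} = \left(\left(\frac{14}{65} - 112\right) + \frac{1}{7} \left(-8\right)\right) + \frac{1}{8} \cdot 15 \left(3 + 8 \cdot 15\right) = \left(- \frac{7266}{65} - \frac{8}{7}\right) + \frac{1}{8} \cdot 15 \left(3 + 120\right) = - \frac{51382}{455} + \frac{1}{8} \cdot 15 \cdot 123 = - \frac{51382}{455} + \frac{1845}{8} = \frac{428419}{3640}$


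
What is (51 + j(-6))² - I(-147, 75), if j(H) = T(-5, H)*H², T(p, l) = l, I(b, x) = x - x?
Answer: 27225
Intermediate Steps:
I(b, x) = 0
j(H) = H³ (j(H) = H*H² = H³)
(51 + j(-6))² - I(-147, 75) = (51 + (-6)³)² - 1*0 = (51 - 216)² + 0 = (-165)² + 0 = 27225 + 0 = 27225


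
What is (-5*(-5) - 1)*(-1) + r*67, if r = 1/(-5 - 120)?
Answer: -3067/125 ≈ -24.536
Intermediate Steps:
r = -1/125 (r = 1/(-125) = -1/125 ≈ -0.0080000)
(-5*(-5) - 1)*(-1) + r*67 = (-5*(-5) - 1)*(-1) - 1/125*67 = (25 - 1)*(-1) - 67/125 = 24*(-1) - 67/125 = -24 - 67/125 = -3067/125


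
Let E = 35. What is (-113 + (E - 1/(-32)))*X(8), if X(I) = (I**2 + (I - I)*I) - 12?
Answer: -32435/8 ≈ -4054.4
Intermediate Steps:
X(I) = -12 + I**2 (X(I) = (I**2 + 0*I) - 12 = (I**2 + 0) - 12 = I**2 - 12 = -12 + I**2)
(-113 + (E - 1/(-32)))*X(8) = (-113 + (35 - 1/(-32)))*(-12 + 8**2) = (-113 + (35 - 1*(-1/32)))*(-12 + 64) = (-113 + (35 + 1/32))*52 = (-113 + 1121/32)*52 = -2495/32*52 = -32435/8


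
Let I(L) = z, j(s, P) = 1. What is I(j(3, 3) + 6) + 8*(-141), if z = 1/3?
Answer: -3383/3 ≈ -1127.7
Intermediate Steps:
z = 1/3 ≈ 0.33333
I(L) = 1/3
I(j(3, 3) + 6) + 8*(-141) = 1/3 + 8*(-141) = 1/3 - 1128 = -3383/3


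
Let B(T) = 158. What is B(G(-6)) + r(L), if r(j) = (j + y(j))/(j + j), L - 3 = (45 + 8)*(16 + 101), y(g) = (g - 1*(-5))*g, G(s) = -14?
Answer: 3263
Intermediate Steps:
y(g) = g*(5 + g) (y(g) = (g + 5)*g = (5 + g)*g = g*(5 + g))
L = 6204 (L = 3 + (45 + 8)*(16 + 101) = 3 + 53*117 = 3 + 6201 = 6204)
r(j) = (j + j*(5 + j))/(2*j) (r(j) = (j + j*(5 + j))/(j + j) = (j + j*(5 + j))/((2*j)) = (j + j*(5 + j))*(1/(2*j)) = (j + j*(5 + j))/(2*j))
B(G(-6)) + r(L) = 158 + (3 + (1/2)*6204) = 158 + (3 + 3102) = 158 + 3105 = 3263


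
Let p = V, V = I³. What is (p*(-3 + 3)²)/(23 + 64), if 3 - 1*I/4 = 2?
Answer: 0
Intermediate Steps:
I = 4 (I = 12 - 4*2 = 12 - 8 = 4)
V = 64 (V = 4³ = 64)
p = 64
(p*(-3 + 3)²)/(23 + 64) = (64*(-3 + 3)²)/(23 + 64) = (64*0²)/87 = (64*0)*(1/87) = 0*(1/87) = 0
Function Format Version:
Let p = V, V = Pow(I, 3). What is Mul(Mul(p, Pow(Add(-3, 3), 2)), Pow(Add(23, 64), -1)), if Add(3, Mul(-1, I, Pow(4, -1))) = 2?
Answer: 0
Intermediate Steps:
I = 4 (I = Add(12, Mul(-4, 2)) = Add(12, -8) = 4)
V = 64 (V = Pow(4, 3) = 64)
p = 64
Mul(Mul(p, Pow(Add(-3, 3), 2)), Pow(Add(23, 64), -1)) = Mul(Mul(64, Pow(Add(-3, 3), 2)), Pow(Add(23, 64), -1)) = Mul(Mul(64, Pow(0, 2)), Pow(87, -1)) = Mul(Mul(64, 0), Rational(1, 87)) = Mul(0, Rational(1, 87)) = 0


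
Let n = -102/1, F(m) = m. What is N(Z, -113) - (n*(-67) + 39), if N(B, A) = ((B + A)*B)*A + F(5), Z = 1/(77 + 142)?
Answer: -326599850/47961 ≈ -6809.7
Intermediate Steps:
Z = 1/219 ≈ 0.0045662
N(B, A) = 5 + A*B*(A + B) (N(B, A) = ((B + A)*B)*A + 5 = ((A + B)*B)*A + 5 = (B*(A + B))*A + 5 = A*B*(A + B) + 5 = 5 + A*B*(A + B))
n = -102 (n = -102*1 = -102)
N(Z, -113) - (n*(-67) + 39) = (5 - 113*(1/219)² + (1/219)*(-113)²) - (-102*(-67) + 39) = (5 - 113*1/47961 + (1/219)*12769) - (6834 + 39) = (5 - 113/47961 + 12769/219) - 1*6873 = 3036103/47961 - 6873 = -326599850/47961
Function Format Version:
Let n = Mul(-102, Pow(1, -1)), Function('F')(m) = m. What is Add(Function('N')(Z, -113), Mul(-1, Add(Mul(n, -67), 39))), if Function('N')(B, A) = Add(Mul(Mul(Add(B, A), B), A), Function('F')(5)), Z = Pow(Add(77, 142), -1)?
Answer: Rational(-326599850, 47961) ≈ -6809.7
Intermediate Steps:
Z = Rational(1, 219) (Z = Pow(219, -1) = Rational(1, 219) ≈ 0.0045662)
Function('N')(B, A) = Add(5, Mul(A, B, Add(A, B))) (Function('N')(B, A) = Add(Mul(Mul(Add(B, A), B), A), 5) = Add(Mul(Mul(Add(A, B), B), A), 5) = Add(Mul(Mul(B, Add(A, B)), A), 5) = Add(Mul(A, B, Add(A, B)), 5) = Add(5, Mul(A, B, Add(A, B))))
n = -102 (n = Mul(-102, 1) = -102)
Add(Function('N')(Z, -113), Mul(-1, Add(Mul(n, -67), 39))) = Add(Add(5, Mul(-113, Pow(Rational(1, 219), 2)), Mul(Rational(1, 219), Pow(-113, 2))), Mul(-1, Add(Mul(-102, -67), 39))) = Add(Add(5, Mul(-113, Rational(1, 47961)), Mul(Rational(1, 219), 12769)), Mul(-1, Add(6834, 39))) = Add(Add(5, Rational(-113, 47961), Rational(12769, 219)), Mul(-1, 6873)) = Add(Rational(3036103, 47961), -6873) = Rational(-326599850, 47961)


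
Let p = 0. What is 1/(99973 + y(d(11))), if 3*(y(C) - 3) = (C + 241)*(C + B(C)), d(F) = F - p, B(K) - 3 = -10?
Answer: 1/100312 ≈ 9.9689e-6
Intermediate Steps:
B(K) = -7 (B(K) = 3 - 10 = -7)
d(F) = F (d(F) = F - 1*0 = F + 0 = F)
y(C) = 3 + (-7 + C)*(241 + C)/3 (y(C) = 3 + ((C + 241)*(C - 7))/3 = 3 + ((241 + C)*(-7 + C))/3 = 3 + ((-7 + C)*(241 + C))/3 = 3 + (-7 + C)*(241 + C)/3)
1/(99973 + y(d(11))) = 1/(99973 + (-1678/3 + 78*11 + (⅓)*11²)) = 1/(99973 + (-1678/3 + 858 + (⅓)*121)) = 1/(99973 + (-1678/3 + 858 + 121/3)) = 1/(99973 + 339) = 1/100312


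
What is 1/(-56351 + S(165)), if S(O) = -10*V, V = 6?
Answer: -1/56411 ≈ -1.7727e-5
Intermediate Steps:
S(O) = -60 (S(O) = -10*6 = -60)
1/(-56351 + S(165)) = 1/(-56351 - 60) = 1/(-56411) = -1/56411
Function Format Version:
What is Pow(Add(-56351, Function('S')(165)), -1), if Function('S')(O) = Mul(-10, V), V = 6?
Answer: Rational(-1, 56411) ≈ -1.7727e-5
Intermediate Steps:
Function('S')(O) = -60 (Function('S')(O) = Mul(-10, 6) = -60)
Pow(Add(-56351, Function('S')(165)), -1) = Pow(Add(-56351, -60), -1) = Pow(-56411, -1) = Rational(-1, 56411)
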